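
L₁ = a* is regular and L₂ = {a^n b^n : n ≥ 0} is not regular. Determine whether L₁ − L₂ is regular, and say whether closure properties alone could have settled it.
Yes — L₁ − L₂ is regular.

The only string of a* that lies in {a^n b^n} is ε, so L₁ − L₂ = a* − {ε} = a⁺ = aa*, which is regular.

Note that the bare facts "L₁ regular, L₂ non-regular" do not settle the question by themselves: the closure of regular languages under ∪, ∩, complement and difference applies only when BOTH operands are regular. With a non-regular operand the result can come out regular or non-regular depending on the specific languages, so one has to work out L₁ − L₂ for this particular pair, as above.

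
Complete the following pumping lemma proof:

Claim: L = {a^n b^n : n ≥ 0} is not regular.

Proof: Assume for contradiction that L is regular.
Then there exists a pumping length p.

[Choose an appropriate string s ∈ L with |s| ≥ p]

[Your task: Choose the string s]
s = a^p b^p

This string is in L (has equal a's and b's) and has length 2p ≥ p.
Any decomposition xyz with |xy| ≤ p means y consists only of a's,
so pumping will unbalance the counts.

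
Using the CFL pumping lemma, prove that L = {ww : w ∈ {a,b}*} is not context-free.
Assume for contradiction that L is context-free, and let p ≥ 1 be the pumping length given by the pumping lemma for CFLs.
Choose s = a^p b^p a^p b^p. Then s ∈ L (take w = a^p b^p) and |s| = 4p ≥ p.
By the CFL pumping lemma, s = uvxyz for some u, v, x, y, z with |vxy| ≤ p, |vy| ≥ 1, and uv^i xy^i z ∈ L for every i ≥ 0.

Write s as four blocks A₁ B₁ A₂ B₂ with A₁ = A₂ = a^p and B₁ = B₂ = b^p. Since |vxy| ≤ p, the window vxy lies inside at most two adjacent blocks. Take i = 0 and let t = uxz, so |t| = 4p − |vy| with 1 ≤ |vy| ≤ p. If |t| is odd, t ∉ L immediately, so assume |vy| is even (hence |vy| ≥ 2) and |t|/2 = 2p − |vy|/2, which satisfies p ≤ |t|/2 ≤ 2p − 1.

Case 1 (vxy inside A₁B₁): t = a^(p−j) b^(p−l) a^p b^p with j + l = |vy|. The second half of t has length < 2p, so it is a suffix of the trailing a^p b^p and ends in b; the first half is a^(p−j) b^(p−l) a^((j+l)/2), which ends in a because (j+l)/2 ≥ 1. The halves differ, so t ∉ L.

Case 2 (vxy inside B₁A₂, straddling the middle): t = a^p b^(p−j) a^(p−l) b^p with j + l = |vy|. If t = ww, then w is a prefix of t of length ≥ p, so w begins with a^p; and w is a suffix of t of length ≥ p, so w ends with b^p. That forces |w| ≥ 2p, contradicting |w| = |t|/2 ≤ 2p − 1. So t ∉ L.

Case 3 (vxy inside A₂B₂): t = a^p b^p a^(p−j) b^(p−l) with j + l = |vy|. The first half of t is a prefix of a^p b^p, so it begins with a; the second half is b^((j+l)/2) a^(p−j) b^(p−l), which begins with b. The halves differ, so t ∉ L.

In every case uv⁰xy⁰z = uxz ∉ L.

This contradicts the CFL pumping lemma, which requires uv^i xy^i z ∈ L for all i ≥ 0.
Hence L = {ww : w ∈ {a,b}*} is not context-free. ∎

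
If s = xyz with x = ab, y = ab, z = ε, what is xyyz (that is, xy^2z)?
ababab

Given x = 'ab', y = 'ab', z = '' and i = 2:

xy^2z = x + y·y·...·y (2 times) + z
       = 'ab' + 'ab'^2 + ''
       = 'ab' + 'abab' + ''
       = 'ababab'

The pumped string is 'ababab' with length 6.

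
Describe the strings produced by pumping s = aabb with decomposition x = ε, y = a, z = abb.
{xy^i z : i ≥ 0} = {a^(i+1) b^2 : i ≥ 0} = {abb, aabb, aaabb, ...}

With x = ε, y = a, z = abb: Starting with aabb and pumping the first 'a' (z = abb keeps the second 'a'), we get strings with i+1 a's followed by 2 b's for i = 0, 1, 2, ...; note bb is not produced because z always contributes one a.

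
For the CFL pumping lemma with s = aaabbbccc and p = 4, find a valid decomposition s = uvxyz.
u='aa', v='a', x='bb', y='b', z='ccc'

For s = aaabbbccc with pumping length p = 4:

One valid decomposition:
- u = 'aa'
- v = 'a'
- x = 'bb'
- y = 'b'
- z = 'ccc'

Verification:
- uvxyz = 'aa' + 'a' + 'bb' + 'b' + 'ccc' = aaabbbccc ✓
- |vxy| = |'abbb'| = 4 ≤ 4 ✓
- |vy| = |'ab'| = 2 > 0 ✓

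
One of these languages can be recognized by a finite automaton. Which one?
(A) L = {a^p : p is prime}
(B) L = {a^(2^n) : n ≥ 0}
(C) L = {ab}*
(C) {ab}*

(C) L = {ab}* is regular.

This can be recognized by a finite automaton (DFA/NFA).
Regular expressions like {ab}* define regular languages.

The other choices are not regular:
- {a^(2^n) : n ≥ 0}: After pumping, length is no longer a power of 2
- {a^p : p is prime}: After pumping, the length becomes composite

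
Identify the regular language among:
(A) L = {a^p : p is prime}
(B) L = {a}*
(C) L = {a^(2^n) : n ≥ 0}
(B) {a}*

(B) L = {a}* is regular.

This can be recognized by a finite automaton (DFA/NFA).
Regular expressions like {a}* define regular languages.

The other choices are not regular:
- {a^p : p is prime}: After pumping, the length becomes composite
- {a^(2^n) : n ≥ 0}: After pumping, length is no longer a power of 2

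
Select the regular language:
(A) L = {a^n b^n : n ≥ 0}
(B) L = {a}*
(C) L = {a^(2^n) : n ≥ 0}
(B) {a}*

(B) L = {a}* is regular.

This can be recognized by a finite automaton (DFA/NFA).
Regular expressions like {a}* define regular languages.

The other choices are not regular:
- {a^n b^n : n ≥ 0}: After pumping, the number of a's and b's become unequal
- {a^(2^n) : n ≥ 0}: After pumping, length is no longer a power of 2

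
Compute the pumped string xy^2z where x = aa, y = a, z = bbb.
aaaabbb

Given x = 'aa', y = 'a', z = 'bbb' and i = 2:

xy^2z = x + y·y·...·y (2 times) + z
       = 'aa' + 'a'^2 + 'bbb'
       = 'aa' + 'aa' + 'bbb'
       = 'aaaabbb'

The pumped string is 'aaaabbb' with length 7.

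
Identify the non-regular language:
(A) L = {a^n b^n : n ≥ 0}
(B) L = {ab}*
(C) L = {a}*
(A) {a^n b^n : n ≥ 0}

(A) L = {a^n b^n : n ≥ 0} is NOT regular.

The pumping lemma can be used to prove this:
After pumping, the number of a's and b's become unequal

The other languages are regular because they can be recognized by finite automata.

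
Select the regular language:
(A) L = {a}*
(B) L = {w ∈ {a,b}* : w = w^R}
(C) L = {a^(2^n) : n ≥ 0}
(A) {a}*

(A) L = {a}* is regular.

This can be recognized by a finite automaton (DFA/NFA).
Regular expressions like {a}* define regular languages.

The other choices are not regular:
- {a^(2^n) : n ≥ 0}: After pumping, length is no longer a power of 2
- {w ∈ {a,b}* : w = w^R}: After pumping, the string is no longer symmetric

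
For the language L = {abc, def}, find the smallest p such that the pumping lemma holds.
p = 4

For a finite language L, the pumping lemma holds vacuously if p > max|s| for s ∈ L.

The longest string in L = {abc, def} has length 3.
If p = 4, then no string s ∈ L has |s| ≥ p, so the condition is vacuously true.

The minimum pumping length is p = 4.

Why no smaller p works: for any p ≤ 3, the longest string s ∈ L has |s| = 3 ≥ p, so it would
have to be pumpable; but pumping up (i = 2, 3, ...) produces ever longer strings, which cannot all lie in the
finite language L. So the pumping property fails for every p ≤ 3.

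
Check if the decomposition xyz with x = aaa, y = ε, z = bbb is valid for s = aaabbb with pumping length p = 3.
Violated: |y| > 0

The decomposition x = aaa, y = ε, z = bbb for s = aaabbb with p = 3
violates the constraint: |y| > 0

|y| = 0, but the pumping lemma requires |y| > 0 (y must be non-empty).

Pumping lemma constraints:
1. xyz = s (decomposition is valid)
2. |xy| ≤ p
3. |y| > 0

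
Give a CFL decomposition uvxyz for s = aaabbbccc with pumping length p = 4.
u='aa', v='a', x='bb', y='b', z='ccc'

For s = aaabbbccc with pumping length p = 4:

One valid decomposition:
- u = 'aa'
- v = 'a'
- x = 'bb'
- y = 'b'
- z = 'ccc'

Verification:
- uvxyz = 'aa' + 'a' + 'bb' + 'b' + 'ccc' = aaabbbccc ✓
- |vxy| = |'abbb'| = 4 ≤ 4 ✓
- |vy| = |'ab'| = 2 > 0 ✓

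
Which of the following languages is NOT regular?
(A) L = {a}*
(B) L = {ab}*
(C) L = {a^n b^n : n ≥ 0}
(C) {a^n b^n : n ≥ 0}

(C) L = {a^n b^n : n ≥ 0} is NOT regular.

The pumping lemma can be used to prove this:
After pumping, the number of a's and b's become unequal

The other languages are regular because they can be recognized by finite automata.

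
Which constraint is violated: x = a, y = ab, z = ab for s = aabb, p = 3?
Violated: xyz = s

The decomposition x = a, y = ab, z = ab for s = aabb with p = 3
violates the constraint: xyz = s

xyz = 'a' + 'ab' + 'ab' = 'aabab' ≠ 'aabb' = s. The decomposition doesn't reconstruct s.

Pumping lemma constraints:
1. xyz = s (decomposition is valid)
2. |xy| ≤ p
3. |y| > 0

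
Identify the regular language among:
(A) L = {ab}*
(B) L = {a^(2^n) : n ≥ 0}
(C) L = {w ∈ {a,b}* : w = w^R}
(A) {ab}*

(A) L = {ab}* is regular.

This can be recognized by a finite automaton (DFA/NFA).
Regular expressions like {ab}* define regular languages.

The other choices are not regular:
- {a^(2^n) : n ≥ 0}: After pumping, length is no longer a power of 2
- {w ∈ {a,b}* : w = w^R}: After pumping, the string is no longer symmetric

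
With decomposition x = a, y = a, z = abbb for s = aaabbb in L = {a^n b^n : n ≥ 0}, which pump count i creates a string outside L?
i = 0

xy⁰z = a · ε · abbb = aabbb; aabbb has 2 a's and 3 b's; 2 ≠ 3, so it is not in L.
(Other choices also work, e.g. i = 2, 3; only i = 1 is guaranteed to stay in L since xy¹z = s.)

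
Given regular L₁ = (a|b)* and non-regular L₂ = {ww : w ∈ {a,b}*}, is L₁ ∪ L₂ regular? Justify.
Yes — L₁ ∪ L₂ is regular.

{ww} ⊆ (a|b)*, so L₁ ∪ L₂ = (a|b)*, which is regular.

Note that the bare facts "L₁ regular, L₂ non-regular" do not settle the question by themselves: the closure of regular languages under ∪, ∩, complement and difference applies only when BOTH operands are regular. With a non-regular operand the result can come out regular or non-regular depending on the specific languages, so one has to work out L₁ ∪ L₂ for this particular pair, as above.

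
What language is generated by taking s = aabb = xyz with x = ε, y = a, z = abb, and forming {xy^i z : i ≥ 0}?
{xy^i z : i ≥ 0} = {a^(i+1) b^2 : i ≥ 0} = {abb, aabb, aaabb, ...}

With x = ε, y = a, z = abb: Starting with aabb and pumping the first 'a' (z = abb keeps the second 'a'), we get strings with i+1 a's followed by 2 b's for i = 0, 1, 2, ...; note bb is not produced because z always contributes one a.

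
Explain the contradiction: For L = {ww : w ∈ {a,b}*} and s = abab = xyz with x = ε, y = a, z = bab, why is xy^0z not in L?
xy⁰z = bab ∉ L

Pumping with i = 0 replaces y = a by y⁰ = ε:
- Original: s = xyz = abab; abab splits into halves ab · ab, which are equal, so it is in L (w = ab)
- Pumped: xy⁰z = ε · ε · bab = bab
- bab has odd length 3, so it cannot be written as ww and is not in L

The pumping lemma would require xy⁰z ∈ L, so this decomposition yields a contradiction.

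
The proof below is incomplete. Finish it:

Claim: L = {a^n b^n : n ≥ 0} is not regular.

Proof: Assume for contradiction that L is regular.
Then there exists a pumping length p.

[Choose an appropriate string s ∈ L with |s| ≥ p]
s = a^p b^p

This string is in L (has equal a's and b's) and has length 2p ≥ p.
Any decomposition xyz with |xy| ≤ p means y consists only of a's,
so pumping will unbalance the counts.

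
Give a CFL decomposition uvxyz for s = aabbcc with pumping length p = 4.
u='a', v='a', x='bb', y='c', z='c'

For s = aabbcc with pumping length p = 4:

One valid decomposition:
- u = 'a'
- v = 'a'
- x = 'bb'
- y = 'c'
- z = 'c'

Verification:
- uvxyz = 'a' + 'a' + 'bb' + 'c' + 'c' = aabbcc ✓
- |vxy| = |'abbc'| = 4 ≤ 4 ✓
- |vy| = |'ac'| = 2 > 0 ✓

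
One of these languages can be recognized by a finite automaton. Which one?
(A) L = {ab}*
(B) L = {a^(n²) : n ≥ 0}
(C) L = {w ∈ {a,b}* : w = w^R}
(A) {ab}*

(A) L = {ab}* is regular.

This can be recognized by a finite automaton (DFA/NFA).
Regular expressions like {ab}* define regular languages.

The other choices are not regular:
- {w ∈ {a,b}* : w = w^R}: After pumping, the string is no longer symmetric
- {a^(n²) : n ≥ 0}: After pumping, length is no longer a perfect square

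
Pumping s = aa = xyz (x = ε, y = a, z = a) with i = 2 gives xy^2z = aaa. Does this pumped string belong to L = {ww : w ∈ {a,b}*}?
No

xy²z = ε · aa · a = aaa.
aaa has odd length 3, so it cannot be written as ww and is not in L.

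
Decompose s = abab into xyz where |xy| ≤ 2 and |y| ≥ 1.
x = '', y = 'a', z = 'bab'

For s = abab and p = 2, one valid decomposition is:
- x = '' (length 0)
- y = 'a' (length 1)
- z = 'bab' (length 3)

Verification:
- xyz = '' + 'a' + 'bab' = abab ✓
- |xy| = 1 ≤ 2 ✓
- |y| = 1 > 0 ✓

All pumping lemma constraints are satisfied.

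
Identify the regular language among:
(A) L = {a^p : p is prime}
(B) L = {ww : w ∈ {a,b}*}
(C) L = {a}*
(C) {a}*

(C) L = {a}* is regular.

This can be recognized by a finite automaton (DFA/NFA).
Regular expressions like {a}* define regular languages.

The other choices are not regular:
- {ww : w ∈ {a,b}*}: After pumping, the two halves no longer match
- {a^p : p is prime}: After pumping, the length becomes composite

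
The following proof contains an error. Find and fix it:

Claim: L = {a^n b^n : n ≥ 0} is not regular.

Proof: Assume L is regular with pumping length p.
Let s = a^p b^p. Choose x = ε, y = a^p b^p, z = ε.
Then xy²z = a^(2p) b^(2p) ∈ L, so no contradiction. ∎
Error: The decomposition violates |xy| ≤ p. With y = a^p b^p, |xy| = |y| = 2p > p. (The proof also miscomputes xy²z, which would be a^p b^p a^p b^p rather than a^(2p) b^(2p), and it wrongly treats one harmless decomposition as settling the matter — the prover does not get to choose the decomposition.)

Correction: The pumping lemma requires |xy| ≤ p, and the argument must handle every decomposition satisfying |xy| ≤ p, |y| ≥ 1. Since s starts with p a's, any such y consists only of a's, say y = a^k with k ≥ 1. Then xy²z = a^(p+k) b^p has unequal numbers of a's and b's, so xy²z ∉ L — the required contradiction.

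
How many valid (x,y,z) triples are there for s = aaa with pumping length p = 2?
3

For s = 'aaa' with pumping length p = 2:

Constraints: |xy| ≤ 2, |y| > 0

Valid decompositions (|xy| ≤ p, |y| ≥ 1):
  • x='', y='a', z='aa'
  • x='a', y='a', z='a'
  • x='', y='aa', z='a'

Total count: 3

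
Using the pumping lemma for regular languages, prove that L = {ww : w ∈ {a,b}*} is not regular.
Assume for contradiction that L is regular, and let p ≥ 1 be the pumping length given by the pumping lemma.
Choose s = a^p b a^p b. Then s ∈ L (take w = a^p b) and |s| = 2p + 2 ≥ p.
By the pumping lemma, s = xyz for some x, y, z with |xy| ≤ p, |y| ≥ 1, and xy^i z ∈ L for every i ≥ 0.
Since |xy| ≤ p and the first p symbols of s are all a's, y = a^k for some k with 1 ≤ k ≤ p.

Take i = 2: t = xy²z = a^(p + k) b a^p b.
Suppose t = uu for some string u. The string t contains exactly two b's and ends in b, so u contains exactly one b and ends in b; hence u = a^j b for some j, and uu = a^j b a^j b. Comparing with t = a^(p + k) b a^p b forces j = p + k (first block) and j = p (second block), which is impossible since k ≥ 1. So t ∉ L.

This contradicts the pumping lemma, which requires xy^i z ∈ L for all i ≥ 0.
Hence L = {ww : w ∈ {a,b}*} is not regular. ∎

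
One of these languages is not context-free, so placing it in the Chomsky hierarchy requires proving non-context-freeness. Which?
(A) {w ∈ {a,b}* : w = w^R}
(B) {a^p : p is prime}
(B) {a^p : p is prime}

(B) {a^p : p is prime} requires the CFL pumping lemma.

- {w ∈ {a,b}* : w = w^R} is context-free (but not regular)
  • Can be shown non-regular with the regular pumping lemma
  • After pumping, the string is no longer symmetric

- {a^p : p is prime} is NOT context-free
  • Requires the CFL pumping lemma to prove
  • The CFL pumping lemma also fails because prime gaps are unbounded

The CFL pumping lemma is "stronger" in that it can prove non-membership
in the larger class of context-free languages.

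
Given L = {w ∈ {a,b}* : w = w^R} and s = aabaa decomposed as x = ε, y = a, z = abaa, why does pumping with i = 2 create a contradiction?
xy²z = aaabaa ∉ L

Pumping with i = 2 replaces y = a by y² = aa:
- Original: s = xyz = aabaa; aabaa reversed is aabaa, the same string, so it is a palindrome and is in L
- Pumped: xy²z = ε · aa · abaa = aaabaa
- aaabaa reversed is aabaaa ≠ aaabaa, so it is not a palindrome and is not in L

The pumping lemma would require xy²z ∈ L, so this decomposition yields a contradiction.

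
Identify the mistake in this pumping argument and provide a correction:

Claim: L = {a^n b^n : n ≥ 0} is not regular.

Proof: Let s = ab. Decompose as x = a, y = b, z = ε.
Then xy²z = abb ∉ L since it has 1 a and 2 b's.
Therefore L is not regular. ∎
Error: The string s = ab might be shorter than the pumping length p.

Correction: Choose s = a^p b^p to ensure |s| ≥ p. Also, the decomposition is wrong: with |xy| ≤ p, y cannot include b's when s starts with p a's.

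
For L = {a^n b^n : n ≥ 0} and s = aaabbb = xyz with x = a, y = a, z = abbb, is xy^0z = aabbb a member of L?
No

xy⁰z = a · ε · abbb = aabbb.
aabbb has 2 a's and 3 b's; 2 ≠ 3, so it is not in L.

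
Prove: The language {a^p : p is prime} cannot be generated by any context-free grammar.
Assume for contradiction that L is context-free, and let p ≥ 1 be the pumping length given by the pumping lemma for CFLs.
Choose a prime q with q ≥ p and let s = a^q. Then s ∈ L and |s| = q ≥ p.
By the CFL pumping lemma, s = uvxyz for some u, v, x, y, z with |vxy| ≤ p, |vy| ≥ 1, and uv^i xy^i z ∈ L for every i ≥ 0.
All symbols are a's, so only lengths matter: let k = |vy|, with 1 ≤ k ≤ p. Then |uv^i xy^i z| = q + (i − 1)k.

Take i = q + 1: the length is q + qk = q(k + 1).
Both factors satisfy q ≥ 2 and k + 1 ≥ 2, so q(k + 1) is composite and uv^(q+1) xy^(q+1) z ∉ L.

This contradicts the CFL pumping lemma, which requires uv^i xy^i z ∈ L for all i ≥ 0.
Hence L = {a^p : p is prime} is not context-free. ∎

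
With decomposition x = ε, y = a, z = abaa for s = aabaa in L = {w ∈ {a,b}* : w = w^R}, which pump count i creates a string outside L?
i = 0

xy⁰z = ε · ε · abaa = abaa; abaa reversed is aaba ≠ abaa, so it is not a palindrome and is not in L.
(Other choices also work, e.g. i = 2, 3; only i = 1 is guaranteed to stay in L since xy¹z = s.)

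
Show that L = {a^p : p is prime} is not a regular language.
Assume for contradiction that L is regular, and let p ≥ 1 be the pumping length given by the pumping lemma.
Choose a prime q with q ≥ p (one exists because there are infinitely many primes) and let s = a^q. Then s ∈ L and |s| = q ≥ p.
By the pumping lemma, s = xyz for some x, y, z with |xy| ≤ p, |y| ≥ 1, and xy^i z ∈ L for every i ≥ 0.
Here y = a^k for some k with 1 ≤ k ≤ p, and xy^i z = a^(q + (i − 1)k) for every i ≥ 0.

Take i = q + 1: |xy^(q+1) z| = q + qk = q(k + 1).
Both factors satisfy q ≥ 2 and k + 1 ≥ 2, so q(k + 1) is composite, and xy^(q+1) z ∉ L.

This contradicts the pumping lemma, which requires xy^i z ∈ L for all i ≥ 0.
Hence L = {a^p : p is prime} is not regular. ∎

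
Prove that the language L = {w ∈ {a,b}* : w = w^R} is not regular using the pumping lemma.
Assume for contradiction that L is regular, and let p ≥ 1 be the pumping length given by the pumping lemma.
Choose s = a^p b a^p. Then s ∈ L (it reads the same in both directions) and |s| = 2p + 1 ≥ p.
By the pumping lemma, s = xyz for some x, y, z with |xy| ≤ p, |y| ≥ 1, and xy^i z ∈ L for every i ≥ 0.
Since |xy| ≤ p and the first p symbols of s are all a's, y = a^k for some k with 1 ≤ k ≤ p.

Take i = 2: xy²z = a^(p + k) b a^p.
Its reversal is a^p b a^(p + k). These differ because the block of a's before the unique b has length p + k in one and p in the other, and p + k ≠ p since k ≥ 1. So xy²z is not a palindrome, i.e. xy²z ∉ L.

This contradicts the pumping lemma, which requires xy^i z ∈ L for all i ≥ 0.
Hence L = {w ∈ {a,b}* : w = w^R} is not regular. ∎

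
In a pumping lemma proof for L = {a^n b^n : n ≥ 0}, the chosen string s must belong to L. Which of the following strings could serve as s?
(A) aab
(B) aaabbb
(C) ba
(B) aaabbb

The pumping lemma is applied to a string s that lies in L, so first check membership of each option:
- (A) aab has 2 a's and 1 b's; 2 ≠ 1, so it is not in L ✗
- (B) aaabbb = a^3 b^3 has equal counts (3 = 3), so it is in L ✓
- (C) ba has an a after a b, so it is not of the form a^n b^n and is not in L ✗

Only (B) aaabbb is in L, so it is the only candidate that could play the role of s.
(In a complete proof one picks s in terms of the pumping length p so that |s| ≥ p is guaranteed; a fixed string like aaabbb illustrates the shape of such an s.)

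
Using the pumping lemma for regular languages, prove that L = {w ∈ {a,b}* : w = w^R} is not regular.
Assume for contradiction that L is regular, and let p ≥ 1 be the pumping length given by the pumping lemma.
Choose s = a^p b a^p. Then s ∈ L (it reads the same in both directions) and |s| = 2p + 1 ≥ p.
By the pumping lemma, s = xyz for some x, y, z with |xy| ≤ p, |y| ≥ 1, and xy^i z ∈ L for every i ≥ 0.
Since |xy| ≤ p and the first p symbols of s are all a's, y = a^k for some k with 1 ≤ k ≤ p.

Take i = 2: xy²z = a^(p + k) b a^p.
Its reversal is a^p b a^(p + k). These differ because the block of a's before the unique b has length p + k in one and p in the other, and p + k ≠ p since k ≥ 1. So xy²z is not a palindrome, i.e. xy²z ∉ L.

This contradicts the pumping lemma, which requires xy^i z ∈ L for all i ≥ 0.
Hence L = {w ∈ {a,b}* : w = w^R} is not regular. ∎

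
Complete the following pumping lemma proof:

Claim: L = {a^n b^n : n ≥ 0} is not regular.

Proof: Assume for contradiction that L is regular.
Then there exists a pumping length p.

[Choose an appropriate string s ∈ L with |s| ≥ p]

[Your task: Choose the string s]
s = a^p b^p

This string is in L (has equal a's and b's) and has length 2p ≥ p.
Any decomposition xyz with |xy| ≤ p means y consists only of a's,
so pumping will unbalance the counts.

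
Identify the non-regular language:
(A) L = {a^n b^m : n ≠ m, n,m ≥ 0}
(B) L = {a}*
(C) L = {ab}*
(A) {a^n b^m : n ≠ m, n,m ≥ 0}

(A) L = {a^n b^m : n ≠ m, n,m ≥ 0} is NOT regular.

The pumping lemma can be used to prove this:
After pumping a's, we can make n = m

The other languages are regular because they can be recognized by finite automata.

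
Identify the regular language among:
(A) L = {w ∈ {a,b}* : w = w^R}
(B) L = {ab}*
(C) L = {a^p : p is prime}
(B) {ab}*

(B) L = {ab}* is regular.

This can be recognized by a finite automaton (DFA/NFA).
Regular expressions like {ab}* define regular languages.

The other choices are not regular:
- {w ∈ {a,b}* : w = w^R}: After pumping, the string is no longer symmetric
- {a^p : p is prime}: After pumping, the length becomes composite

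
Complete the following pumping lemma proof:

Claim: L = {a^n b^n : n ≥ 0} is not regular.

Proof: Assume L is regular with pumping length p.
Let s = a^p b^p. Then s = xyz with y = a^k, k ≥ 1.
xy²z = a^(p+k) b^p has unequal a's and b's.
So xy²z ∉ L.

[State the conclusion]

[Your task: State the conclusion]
This contradicts the pumping lemma for regular languages,
which guarantees xy^i z ∈ L for all i ≥ 0.

Since our assumption that L is regular leads to a contradiction,
we conclude that L = {a^n b^n : n ≥ 0} is NOT regular. ∎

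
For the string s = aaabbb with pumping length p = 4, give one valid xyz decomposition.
x = 'a', y = 'aab', z = 'bb'

For s = aaabbb and p = 4, one valid decomposition is:
- x = 'a' (length 1)
- y = 'aab' (length 3)
- z = 'bb' (length 2)

Verification:
- xyz = 'a' + 'aab' + 'bb' = aaabbb ✓
- |xy| = 4 ≤ 4 ✓
- |y| = 3 > 0 ✓

All pumping lemma constraints are satisfied.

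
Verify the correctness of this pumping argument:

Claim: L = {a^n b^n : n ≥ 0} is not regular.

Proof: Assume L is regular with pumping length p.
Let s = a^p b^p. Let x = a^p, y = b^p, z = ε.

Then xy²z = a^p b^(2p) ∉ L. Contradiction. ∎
The proof is INCORRECT.

Error: The decomposition violates |xy| ≤ p.
With x = a^p and y = b^p, we have |xy| = 2p > p.
The pumping lemma requires |xy| ≤ p, so y must be within the first p characters.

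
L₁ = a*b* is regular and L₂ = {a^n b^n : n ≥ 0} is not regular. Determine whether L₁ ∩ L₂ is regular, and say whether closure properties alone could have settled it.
No — L₁ ∩ L₂ is not regular.

Every string a^n b^n already lies in a*b*, so L₁ ∩ L₂ = {a^n b^n : n ≥ 0} = L₂ itself, which is the standard non-regular language (pump s = a^p b^p).

Note that the bare facts "L₁ regular, L₂ non-regular" do not settle the question by themselves: the closure of regular languages under ∪, ∩, complement and difference applies only when BOTH operands are regular. With a non-regular operand the result can come out regular or non-regular depending on the specific languages, so one has to work out L₁ ∩ L₂ for this particular pair, as above.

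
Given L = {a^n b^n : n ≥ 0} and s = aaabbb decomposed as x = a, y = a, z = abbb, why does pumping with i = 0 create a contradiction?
xy⁰z = aabbb ∉ L

Pumping with i = 0 replaces y = a by y⁰ = ε:
- Original: s = xyz = aaabbb; aaabbb = a^3 b^3 has equal counts (3 = 3), so it is in L
- Pumped: xy⁰z = a · ε · abbb = aabbb
- aabbb has 2 a's and 3 b's; 2 ≠ 3, so it is not in L

The pumping lemma would require xy⁰z ∈ L, so this decomposition yields a contradiction.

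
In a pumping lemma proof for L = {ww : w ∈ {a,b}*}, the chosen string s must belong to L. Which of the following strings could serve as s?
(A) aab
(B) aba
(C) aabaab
(C) aabaab

The pumping lemma is applied to a string s that lies in L, so first check membership of each option:
- (A) aab has odd length 3, so it cannot be written as ww and is not in L ✗
- (B) aba has odd length 3, so it cannot be written as ww and is not in L ✗
- (C) aabaab splits into halves aab · aab, which are equal, so it is in L (w = aab) ✓

Only (C) aabaab is in L, so it is the only candidate that could play the role of s.
(In a complete proof one picks s in terms of the pumping length p so that |s| ≥ p is guaranteed; a fixed string like aabaab illustrates the shape of such an s.)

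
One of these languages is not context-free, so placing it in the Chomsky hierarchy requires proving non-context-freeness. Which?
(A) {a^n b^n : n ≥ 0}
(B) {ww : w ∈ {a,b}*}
(B) {ww : w ∈ {a,b}*}

(B) {ww : w ∈ {a,b}*} requires the CFL pumping lemma.

- {a^n b^n : n ≥ 0} is context-free (but not regular)
  • Can be shown non-regular with the regular pumping lemma
  • After pumping, the number of a's and b's become unequal

- {ww : w ∈ {a,b}*} is NOT context-free
  • Requires the CFL pumping lemma to prove
  • Even a PDA cannot compare two arbitrary halves symbol by symbol; CFL pumping on a^p b^p a^p b^p fails

The CFL pumping lemma is "stronger" in that it can prove non-membership
in the larger class of context-free languages.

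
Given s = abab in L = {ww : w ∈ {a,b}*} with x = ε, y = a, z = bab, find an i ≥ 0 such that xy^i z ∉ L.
i = 2

xy²z = ε · aa · bab = aabab; aabab has odd length 5, so it cannot be written as ww and is not in L.
(Other choices also work, e.g. i = 0, 3; only i = 1 is guaranteed to stay in L since xy¹z = s.)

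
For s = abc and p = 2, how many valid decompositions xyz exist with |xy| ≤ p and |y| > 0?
3

For s = 'abc' with pumping length p = 2:

Constraints: |xy| ≤ 2, |y| > 0

Valid decompositions (|xy| ≤ p, |y| ≥ 1):
  • x='', y='a', z='bc'
  • x='a', y='b', z='c'
  • x='', y='ab', z='c'

Total count: 3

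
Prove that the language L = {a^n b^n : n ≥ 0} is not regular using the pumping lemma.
Assume for contradiction that L is regular, and let p ≥ 1 be the pumping length given by the pumping lemma.
Choose s = a^p b^p. Then s ∈ L and |s| = 2p ≥ p.
By the pumping lemma, s = xyz for some x, y, z with |xy| ≤ p, |y| ≥ 1, and xy^i z ∈ L for every i ≥ 0.
Since |xy| ≤ p and the first p symbols of s are all a's, we must have y = a^k for some k with 1 ≤ k ≤ p.

Take i = 2: xy²z = a^(p + k) b^p.
This string has p + k a's but p b's, and p + k > p because k ≥ 1. So xy²z ∉ L.

This contradicts the pumping lemma, which requires xy^i z ∈ L for all i ≥ 0.
Hence L = {a^n b^n : n ≥ 0} is not regular. ∎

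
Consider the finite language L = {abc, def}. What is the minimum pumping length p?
p = 4

For a finite language L, the pumping lemma holds vacuously if p > max|s| for s ∈ L.

The longest string in L = {abc, def} has length 3.
If p = 4, then no string s ∈ L has |s| ≥ p, so the condition is vacuously true.

The minimum pumping length is p = 4.

Why no smaller p works: for any p ≤ 3, the longest string s ∈ L has |s| = 3 ≥ p, so it would
have to be pumpable; but pumping up (i = 2, 3, ...) produces ever longer strings, which cannot all lie in the
finite language L. So the pumping property fails for every p ≤ 3.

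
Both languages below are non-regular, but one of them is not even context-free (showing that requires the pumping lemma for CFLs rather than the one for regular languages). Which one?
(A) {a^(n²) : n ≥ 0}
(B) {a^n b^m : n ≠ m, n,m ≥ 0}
(A) {a^(n²) : n ≥ 0}

(A) {a^(n²) : n ≥ 0} requires the CFL pumping lemma.

- {a^n b^m : n ≠ m, n,m ≥ 0} is context-free (but not regular)
  • Can be shown non-regular with the regular pumping lemma
  • After pumping a's, we can make n = m

- {a^(n²) : n ≥ 0} is NOT context-free
  • Requires the CFL pumping lemma to prove
  • Gaps between squares grow unboundedly

The CFL pumping lemma is "stronger" in that it can prove non-membership
in the larger class of context-free languages.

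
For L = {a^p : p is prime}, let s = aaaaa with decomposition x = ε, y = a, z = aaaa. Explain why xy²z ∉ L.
xy²z = aaaaaa ∉ L

Pumping with i = 2 replaces y = a by y² = aa:
- Original: s = xyz = aaaaa; aaaaa has length 5, which is prime, so it is in L
- Pumped: xy²z = ε · aa · aaaa = aaaaaa
- aaaaaa has length 6 = 2 × 3, which is not prime, so it is not in L

The pumping lemma would require xy²z ∈ L, so this decomposition yields a contradiction.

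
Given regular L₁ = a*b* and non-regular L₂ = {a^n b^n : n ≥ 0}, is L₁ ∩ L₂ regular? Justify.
No — L₁ ∩ L₂ is not regular.

Every string a^n b^n already lies in a*b*, so L₁ ∩ L₂ = {a^n b^n : n ≥ 0} = L₂ itself, which is the standard non-regular language (pump s = a^p b^p).

Note that the bare facts "L₁ regular, L₂ non-regular" do not settle the question by themselves: the closure of regular languages under ∪, ∩, complement and difference applies only when BOTH operands are regular. With a non-regular operand the result can come out regular or non-regular depending on the specific languages, so one has to work out L₁ ∩ L₂ for this particular pair, as above.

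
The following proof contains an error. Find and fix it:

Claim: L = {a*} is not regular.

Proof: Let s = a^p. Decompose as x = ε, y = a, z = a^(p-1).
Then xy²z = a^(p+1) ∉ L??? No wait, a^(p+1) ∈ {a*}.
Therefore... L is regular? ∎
Error: The proof attempts to show a*  is not regular, but a* IS regular!

Correction: a* is a regular language (recognized by a simple DFA with one accepting state and self-loop on 'a'). The pumping lemma can only prove non-regularity, not regularity. For regular languages, pumping always works.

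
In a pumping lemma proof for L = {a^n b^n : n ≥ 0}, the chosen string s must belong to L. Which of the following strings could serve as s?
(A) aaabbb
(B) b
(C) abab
(A) aaabbb

The pumping lemma is applied to a string s that lies in L, so first check membership of each option:
- (A) aaabbb = a^3 b^3 has equal counts (3 = 3), so it is in L ✓
- (B) b has 0 a's and 1 b's; 0 ≠ 1, so it is not in L ✗
- (C) abab has an a after a b, so it is not of the form a^n b^n and is not in L ✗

Only (A) aaabbb is in L, so it is the only candidate that could play the role of s.
(In a complete proof one picks s in terms of the pumping length p so that |s| ≥ p is guaranteed; a fixed string like aaabbb illustrates the shape of such an s.)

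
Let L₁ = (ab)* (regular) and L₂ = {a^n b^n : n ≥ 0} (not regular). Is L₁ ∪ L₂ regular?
No — L₁ ∪ L₂ is not regular.

Let U = (ab)* ∪ {a^n b^n}. If U were regular, then U ∩ aa*bb* would be regular (closure under intersection with a regular language). But (ab)* ∩ aa*bb* = {ab} and {a^n b^n} ∩ aa*bb* = {a^n b^n : n ≥ 1}, so U ∩ aa*bb* = {a^n b^n : n ≥ 1}, which is not regular. Hence U is not regular.

Note that the bare facts "L₁ regular, L₂ non-regular" do not settle the question by themselves: the closure of regular languages under ∪, ∩, complement and difference applies only when BOTH operands are regular. With a non-regular operand the result can come out regular or non-regular depending on the specific languages, so one has to work out L₁ ∪ L₂ for this particular pair, as above.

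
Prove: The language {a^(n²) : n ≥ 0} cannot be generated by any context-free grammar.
Assume for contradiction that L is context-free, and let p ≥ 1 be the pumping length given by the pumping lemma for CFLs.
Choose s = a^(p²). Then s ∈ L and |s| = p² ≥ p.
By the CFL pumping lemma, s = uvxyz for some u, v, x, y, z with |vxy| ≤ p, |vy| ≥ 1, and uv^i xy^i z ∈ L for every i ≥ 0.
All symbols are a's, so only lengths matter: let k = |vy|, with 1 ≤ k ≤ |vxy| ≤ p.

Take i = 2: |uv²xy²z| = p² + k, and p² < p² + k ≤ p² + p < (p + 1)².
So the length lies strictly between consecutive squares and is not a perfect square; uv²xy²z ∉ L.

This contradicts the CFL pumping lemma, which requires uv^i xy^i z ∈ L for all i ≥ 0.
Hence L = {a^(n²) : n ≥ 0} is not context-free. ∎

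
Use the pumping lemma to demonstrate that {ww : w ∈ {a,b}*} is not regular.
Assume for contradiction that L is regular, and let p ≥ 1 be the pumping length given by the pumping lemma.
Choose s = a^p b a^p b. Then s ∈ L (take w = a^p b) and |s| = 2p + 2 ≥ p.
By the pumping lemma, s = xyz for some x, y, z with |xy| ≤ p, |y| ≥ 1, and xy^i z ∈ L for every i ≥ 0.
Since |xy| ≤ p and the first p symbols of s are all a's, y = a^k for some k with 1 ≤ k ≤ p.

Take i = 2: t = xy²z = a^(p + k) b a^p b.
Suppose t = uu for some string u. The string t contains exactly two b's and ends in b, so u contains exactly one b and ends in b; hence u = a^j b for some j, and uu = a^j b a^j b. Comparing with t = a^(p + k) b a^p b forces j = p + k (first block) and j = p (second block), which is impossible since k ≥ 1. So t ∉ L.

This contradicts the pumping lemma, which requires xy^i z ∈ L for all i ≥ 0.
Hence L = {ww : w ∈ {a,b}*} is not regular. ∎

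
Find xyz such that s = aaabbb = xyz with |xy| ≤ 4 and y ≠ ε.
x = '', y = 'aaab', z = 'bb'

For s = aaabbb and p = 4, one valid decomposition is:
- x = '' (length 0)
- y = 'aaab' (length 4)
- z = 'bb' (length 2)

Verification:
- xyz = '' + 'aaab' + 'bb' = aaabbb ✓
- |xy| = 4 ≤ 4 ✓
- |y| = 4 > 0 ✓

All pumping lemma constraints are satisfied.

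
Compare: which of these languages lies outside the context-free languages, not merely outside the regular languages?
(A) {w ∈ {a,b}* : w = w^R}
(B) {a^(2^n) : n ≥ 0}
(B) {a^(2^n) : n ≥ 0}

(B) {a^(2^n) : n ≥ 0} requires the CFL pumping lemma.

- {w ∈ {a,b}* : w = w^R} is context-free (but not regular)
  • Can be shown non-regular with the regular pumping lemma
  • After pumping, the string is no longer symmetric

- {a^(2^n) : n ≥ 0} is NOT context-free
  • Requires the CFL pumping lemma to prove
  • Gaps between powers of 2 grow exponentially

The CFL pumping lemma is "stronger" in that it can prove non-membership
in the larger class of context-free languages.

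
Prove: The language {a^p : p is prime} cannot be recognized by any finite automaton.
Assume for contradiction that L is regular, and let p ≥ 1 be the pumping length given by the pumping lemma.
Choose a prime q with q ≥ p (one exists because there are infinitely many primes) and let s = a^q. Then s ∈ L and |s| = q ≥ p.
By the pumping lemma, s = xyz for some x, y, z with |xy| ≤ p, |y| ≥ 1, and xy^i z ∈ L for every i ≥ 0.
Here y = a^k for some k with 1 ≤ k ≤ p, and xy^i z = a^(q + (i − 1)k) for every i ≥ 0.

Take i = q + 1: |xy^(q+1) z| = q + qk = q(k + 1).
Both factors satisfy q ≥ 2 and k + 1 ≥ 2, so q(k + 1) is composite, and xy^(q+1) z ∉ L.

This contradicts the pumping lemma, which requires xy^i z ∈ L for all i ≥ 0.
Hence L = {a^p : p is prime} is not regular. ∎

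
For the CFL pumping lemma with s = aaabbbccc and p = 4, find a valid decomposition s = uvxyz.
u='aa', v='a', x='bb', y='b', z='ccc'

For s = aaabbbccc with pumping length p = 4:

One valid decomposition:
- u = 'aa'
- v = 'a'
- x = 'bb'
- y = 'b'
- z = 'ccc'

Verification:
- uvxyz = 'aa' + 'a' + 'bb' + 'b' + 'ccc' = aaabbbccc ✓
- |vxy| = |'abbb'| = 4 ≤ 4 ✓
- |vy| = |'ab'| = 2 > 0 ✓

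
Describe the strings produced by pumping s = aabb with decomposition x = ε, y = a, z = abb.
{xy^i z : i ≥ 0} = {a^(i+1) b^2 : i ≥ 0} = {abb, aabb, aaabb, ...}

With x = ε, y = a, z = abb: Starting with aabb and pumping the first 'a' (z = abb keeps the second 'a'), we get strings with i+1 a's followed by 2 b's for i = 0, 1, 2, ...; note bb is not produced because z always contributes one a.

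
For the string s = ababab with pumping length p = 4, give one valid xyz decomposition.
x = '', y = 'ab', z = 'abab'

For s = ababab and p = 4, one valid decomposition is:
- x = '' (length 0)
- y = 'ab' (length 2)
- z = 'abab' (length 4)

Verification:
- xyz = '' + 'ab' + 'abab' = ababab ✓
- |xy| = 2 ≤ 4 ✓
- |y| = 2 > 0 ✓

All pumping lemma constraints are satisfied.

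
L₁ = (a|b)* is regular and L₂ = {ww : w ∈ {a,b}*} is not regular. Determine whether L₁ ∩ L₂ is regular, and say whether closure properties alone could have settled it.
No — L₁ ∩ L₂ is not regular.

(a|b)* is all strings over {a,b}, so L₁ ∩ L₂ = {ww : w ∈ {a,b}*} = L₂ itself, which is not regular (pump s = a^p b a^p b).

Note that the bare facts "L₁ regular, L₂ non-regular" do not settle the question by themselves: the closure of regular languages under ∪, ∩, complement and difference applies only when BOTH operands are regular. With a non-regular operand the result can come out regular or non-regular depending on the specific languages, so one has to work out L₁ ∩ L₂ for this particular pair, as above.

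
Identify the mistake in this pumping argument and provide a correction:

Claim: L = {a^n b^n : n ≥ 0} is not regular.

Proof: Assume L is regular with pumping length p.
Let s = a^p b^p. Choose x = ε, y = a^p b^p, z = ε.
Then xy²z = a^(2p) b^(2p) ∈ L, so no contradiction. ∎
Error: The decomposition violates |xy| ≤ p. With y = a^p b^p, |xy| = |y| = 2p > p. (The proof also miscomputes xy²z, which would be a^p b^p a^p b^p rather than a^(2p) b^(2p), and it wrongly treats one harmless decomposition as settling the matter — the prover does not get to choose the decomposition.)

Correction: The pumping lemma requires |xy| ≤ p, and the argument must handle every decomposition satisfying |xy| ≤ p, |y| ≥ 1. Since s starts with p a's, any such y consists only of a's, say y = a^k with k ≥ 1. Then xy²z = a^(p+k) b^p has unequal numbers of a's and b's, so xy²z ∉ L — the required contradiction.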